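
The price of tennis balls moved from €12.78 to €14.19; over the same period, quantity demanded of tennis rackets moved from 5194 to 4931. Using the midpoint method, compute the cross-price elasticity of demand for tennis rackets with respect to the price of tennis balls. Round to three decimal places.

-0.497

%ΔQ_x = (4931 − 5194)/[(5194+4931)/2] = -263/5062.5 ≈ -0.0520.
%ΔP_y = (14.19 − 12.78)/[(12.78+14.19)/2] ≈ 0.1046.
E_xy = -0.0520/0.1046 ≈ -0.497.
E_xy < 0, so tennis rackets and tennis balls are complements.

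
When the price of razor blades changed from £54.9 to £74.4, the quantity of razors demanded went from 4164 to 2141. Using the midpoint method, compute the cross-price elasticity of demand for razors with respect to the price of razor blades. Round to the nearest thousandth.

-2.128

%ΔQ_x = (2141 − 4164)/[(4164+2141)/2] = -2023/3152.5 ≈ -0.6417.
%ΔP_y = (74.4 − 54.9)/[(54.9+74.4)/2] ≈ 0.3016.
E_xy = -0.6417/0.3016 ≈ -2.128.
E_xy < 0, so razors and razor blades are complements.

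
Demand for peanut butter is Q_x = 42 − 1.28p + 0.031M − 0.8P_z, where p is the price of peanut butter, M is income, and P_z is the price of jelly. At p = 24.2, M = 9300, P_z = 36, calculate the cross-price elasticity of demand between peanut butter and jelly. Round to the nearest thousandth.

-0.106

Evaluating quantity at (p, M, P_z) gives Q_x = 42 − 1.28(24.2) + 0.031(9300) − 0.8(36) = 42 − 30.976 + 288.3 − 28.8 = 270.524.
∂Q_x/∂P_z = −0.8, so E_xy = -0.8·(36/270.524) ≈ -0.106.
E_xy < 0: the goods are complements.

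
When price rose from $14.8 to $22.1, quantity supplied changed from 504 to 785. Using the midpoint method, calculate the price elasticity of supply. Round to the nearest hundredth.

%ΔQ = (785 − 504)/[(504 + 785)/2] = 281/644.5 ≈ 0.4360.
%Δp = (22.1 − 14.8)/[(14.8 + 22.1)/2] = 7.3/18.45 ≈ 0.3957.
Arc elasticity E = %ΔQ/%Δp ≈ 0.4360/0.3957 ≈ 1.10.
|E| > 1: supply is elastic over this range.

1.10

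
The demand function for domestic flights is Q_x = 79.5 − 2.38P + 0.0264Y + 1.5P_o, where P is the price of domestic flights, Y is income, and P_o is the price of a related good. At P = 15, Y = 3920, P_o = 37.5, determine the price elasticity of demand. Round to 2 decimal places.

-0.18

First evaluate Q_x: 79.5 − 2.38(15) + 0.0264(3920) + 1.5(37.5) = 79.5 − 35.7 + 103.488 + 56.25 = 203.538.
∂Q_x/∂P = −2.38, so E_p = (−2.38)·(15/203.538) ≈ -0.18.
|E_p| < 1: demand is inelastic.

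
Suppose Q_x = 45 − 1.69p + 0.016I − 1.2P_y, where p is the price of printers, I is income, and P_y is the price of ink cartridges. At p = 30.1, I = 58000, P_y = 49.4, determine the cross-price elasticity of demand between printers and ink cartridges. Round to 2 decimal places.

Substituting, Q_x = 45 − 1.69(30.1) + 0.016(58000) − 1.2(49.4) = 45 − 50.869 + 928 − 59.28 = 862.851.
∂Q_x/∂P_y = −1.2, so E_xy = -1.2·(49.4/862.851) ≈ -0.07.
E_xy < 0: the goods are complements.

-0.07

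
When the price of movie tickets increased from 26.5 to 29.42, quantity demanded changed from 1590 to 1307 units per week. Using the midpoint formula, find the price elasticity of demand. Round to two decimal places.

%ΔQ = (1307 − 1590)/[(1590 + 1307)/2] = -283/1448.5 ≈ -0.1954.
%ΔP = (29.42 − 26.5)/[(26.5 + 29.42)/2] = 2.92/27.96 ≈ 0.1044.
Arc elasticity E = %ΔQ/%ΔP ≈ -0.1954/0.1044 ≈ -1.87.
|E| > 1: demand is elastic over this range.

-1.87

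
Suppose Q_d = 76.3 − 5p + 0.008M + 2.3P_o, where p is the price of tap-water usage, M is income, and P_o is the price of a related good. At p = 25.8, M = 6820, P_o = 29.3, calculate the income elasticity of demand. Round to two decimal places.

Substituting, Q_d = 76.3 − 5(25.8) + 0.008(6820) + 2.3(29.3) = 76.3 − 129 + 54.56 + 67.39 = 69.25.
∂Q_d/∂M = +0.008, so E_I = 0.008·(6820/69.25) ≈ 0.79.
E_I ∈ (0,1): normal good (necessity).

0.79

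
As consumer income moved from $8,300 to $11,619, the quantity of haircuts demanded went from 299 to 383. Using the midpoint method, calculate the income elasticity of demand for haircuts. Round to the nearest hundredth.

%ΔQ = (383 − 299)/[(299+383)/2] = 84/341 ≈ 0.2463.
%ΔY = (11,619 − 8,300)/[(8,300+11,619)/2] = 3319/9959.5 ≈ 0.3332.
E_I = %ΔQ/%ΔY ≈ 0.74.
E_I ∈ (0,1): normal good (necessity).

0.74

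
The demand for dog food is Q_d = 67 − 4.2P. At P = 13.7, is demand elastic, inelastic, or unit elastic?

At P = 13.7, Q_d = 9.46.
dQ_d/dP = −4.2.
Point elasticity E = (dQ_d/dP)·(P/Q_d) = -4.2 × 13.7/9.46 ≈ -6.082.
|E| ≈ 6.082 > 1, so demand is elastic.

elastic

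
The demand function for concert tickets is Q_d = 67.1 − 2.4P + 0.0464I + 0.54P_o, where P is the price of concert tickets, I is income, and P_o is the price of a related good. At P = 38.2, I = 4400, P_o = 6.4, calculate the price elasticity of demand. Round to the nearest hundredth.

Substituting, Q_d = 67.1 − 2.4(38.2) + 0.0464(4400) + 0.54(6.4) = 67.1 − 91.68 + 204.16 + 3.456 = 183.036.
∂Q_d/∂P = −2.4, so E_p = (−2.4)·(38.2/183.036) ≈ -0.50.
|E_p| < 1: demand is inelastic.

-0.50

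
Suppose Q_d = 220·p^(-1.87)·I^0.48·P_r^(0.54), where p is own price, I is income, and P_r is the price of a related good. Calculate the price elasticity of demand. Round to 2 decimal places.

For a Cobb–Douglas (constant-elasticity) form Q_d = A·p^α·…, the elasticity with respect to p equals the exponent α at every point.
Here the exponent on p is -1.87, so the price elasticity of demand is -1.87.

-1.87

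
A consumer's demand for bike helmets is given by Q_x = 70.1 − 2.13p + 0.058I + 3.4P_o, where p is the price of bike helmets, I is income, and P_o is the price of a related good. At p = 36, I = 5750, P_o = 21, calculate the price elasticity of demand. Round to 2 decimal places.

At the given point, Q_x = 70.1 − 2.13(36) + 0.058(5750) + 3.4(21) = 70.1 − 76.68 + 333.5 + 71.4 = 398.32.
∂Q_x/∂p = −2.13, so E_p = (−2.13)·(36/398.32) ≈ -0.19.
|E_p| < 1: demand is inelastic.

-0.19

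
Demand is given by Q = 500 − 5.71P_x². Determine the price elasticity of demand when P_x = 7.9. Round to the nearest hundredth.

-4.96

At P_x = 7.9, Q = 143.6389.
dQ/dP_x = −2·5.71·P_x = −90.218.
Point elasticity E = (dQ/dP_x)·(P_x/Q) = -90.218 × 7.9/143.6389 ≈ -4.96.
|E| > 1, so demand is elastic at this price.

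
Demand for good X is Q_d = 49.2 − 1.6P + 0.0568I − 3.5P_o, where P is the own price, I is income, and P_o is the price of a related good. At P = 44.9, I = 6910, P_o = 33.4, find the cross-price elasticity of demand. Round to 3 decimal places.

First evaluate Q_d: 49.2 − 1.6(44.9) + 0.0568(6910) − 3.5(33.4) = 49.2 − 71.84 + 392.488 − 116.9 = 252.948.
∂Q_d/∂P_o = −3.5, so E_xy = -3.5·(33.4/252.948) ≈ -0.462.
E_xy < 0: the goods are complements.

-0.462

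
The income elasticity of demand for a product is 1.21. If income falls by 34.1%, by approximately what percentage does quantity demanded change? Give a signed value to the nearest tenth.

%ΔQ ≈ E × %ΔI = (1.21) × (-34.1%) ≈ -41.3%.

-41.3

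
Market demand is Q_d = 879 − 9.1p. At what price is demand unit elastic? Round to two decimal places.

48.30

For linear demand Q_d = a − bp, E = −bp/(a − bp). |E| = 1 ⇒ bp = a − bp ⇒ p = a/(2b).
p = 879/(2·9.1) ≈ 48.30.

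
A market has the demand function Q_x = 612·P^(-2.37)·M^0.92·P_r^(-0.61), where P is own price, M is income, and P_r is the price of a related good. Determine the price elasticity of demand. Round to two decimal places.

-2.37

For a Cobb–Douglas (constant-elasticity) form Q_x = A·P^α·…, the elasticity with respect to P equals the exponent α at every point.
Here the exponent on P is -2.37, so the price elasticity of demand is -2.37.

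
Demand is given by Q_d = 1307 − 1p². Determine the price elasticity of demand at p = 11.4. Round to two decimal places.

-0.22

At p = 11.4, Q_d = 1177.04.
dQ_d/dp = −2·1·p = −22.8.
Point elasticity E = (dQ_d/dp)·(p/Q_d) = -22.8 × 11.4/1177.04 ≈ -0.22.
|E| < 1, so demand is inelastic at this price.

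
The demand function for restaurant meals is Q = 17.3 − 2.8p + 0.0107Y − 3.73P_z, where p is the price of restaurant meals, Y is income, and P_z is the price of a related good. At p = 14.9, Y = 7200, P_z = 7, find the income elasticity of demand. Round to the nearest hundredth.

Q = 17.3 − 2.8(14.9) + 0.0107(7200) − 3.73(7) = 17.3 − 41.72 + 77.04 − 26.11 = 26.51.
∂Q/∂Y = +0.0107, so E_I = 0.0107·(7200/26.51) ≈ 2.91.
E_I > 1: normal good (luxury).

2.91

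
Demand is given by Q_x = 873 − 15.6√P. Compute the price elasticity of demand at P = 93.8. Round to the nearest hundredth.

-0.10

At P = 93.8, Q_x = 721.9134.
dQ_x/dP = −15.6/(2√P) = −15.6/(2·9.685).
Point elasticity E = (dQ_x/dP)·(P/Q_x) = -0.8054 × 93.8/721.9134 ≈ -0.10.
|E| < 1, so demand is inelastic at this price.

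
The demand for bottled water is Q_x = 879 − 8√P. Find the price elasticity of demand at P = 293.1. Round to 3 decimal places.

At P = 293.1, Q_x = 742.0387.
dQ_x/dP = −8/(2√P) = −8/(2·17.1202).
Point elasticity E = (dQ_x/dP)·(P/Q_x) = -0.2336 × 293.1/742.0387 ≈ -0.092.
|E| < 1, so demand is inelastic at this price.

-0.092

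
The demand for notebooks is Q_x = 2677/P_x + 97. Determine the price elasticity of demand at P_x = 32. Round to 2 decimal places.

-0.46

At P_x = 32, Q_x = 180.6563.
dQ_x/dP_x = −2677/P_x² = −2.6143.
Point elasticity E = (dQ_x/dP_x)·(P_x/Q_x) = -2.6143 × 32/180.6563 ≈ -0.46.
|E| < 1, so demand is inelastic at this price.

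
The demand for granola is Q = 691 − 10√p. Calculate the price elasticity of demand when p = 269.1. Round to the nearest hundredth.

At p = 269.1, Q = 526.9573.
dQ/dp = −10/(2√p) = −10/(2·16.4043).
Point elasticity E = (dQ/dp)·(p/Q) = -0.3048 × 269.1/526.9573 ≈ -0.16.
|E| < 1, so demand is inelastic at this price.

-0.16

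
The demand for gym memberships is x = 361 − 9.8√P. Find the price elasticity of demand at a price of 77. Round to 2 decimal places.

At P = 77, x = 275.0053.
dx/dP = −9.8/(2√P) = −9.8/(2·8.775).
Point elasticity E = (dx/dP)·(P/x) = -0.5584 × 77/275.0053 ≈ -0.16.
|E| < 1, so demand is inelastic at this price.

-0.16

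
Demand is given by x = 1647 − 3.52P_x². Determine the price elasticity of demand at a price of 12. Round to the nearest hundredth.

-0.89

At P_x = 12, x = 1140.12.
dx/dP_x = −2·3.52·P_x = −84.48.
Point elasticity E = (dx/dP_x)·(P_x/x) = -84.48 × 12/1140.12 ≈ -0.89.
|E| < 1, so demand is inelastic at this price.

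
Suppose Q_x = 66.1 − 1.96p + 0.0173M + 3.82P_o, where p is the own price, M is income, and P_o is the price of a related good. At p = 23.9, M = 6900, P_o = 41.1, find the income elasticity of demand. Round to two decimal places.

0.40

Evaluating quantity at (p, M, P_o) gives Q_x = 66.1 − 1.96(23.9) + 0.0173(6900) + 3.82(41.1) = 66.1 − 46.844 + 119.37 + 157.002 = 295.628.
∂Q_x/∂M = +0.0173, so E_I = 0.0173·(6900/295.628) ≈ 0.40.
E_I ∈ (0,1): normal good (necessity).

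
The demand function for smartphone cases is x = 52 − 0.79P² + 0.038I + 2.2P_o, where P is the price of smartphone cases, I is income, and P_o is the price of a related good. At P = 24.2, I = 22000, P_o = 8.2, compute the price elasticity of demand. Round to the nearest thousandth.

At the given point, x = 52 − 0.79(24.2)² + 0.038(22000) + 2.2(8.2) = 52 − 462.6556 + 836 + 18.04 = 443.3844.
∂x/∂P = −2·0.79·P = -38.236, so E_p = -38.236·(24.2/443.3844) ≈ -2.087.
|E_p| > 1: demand is elastic.

-2.087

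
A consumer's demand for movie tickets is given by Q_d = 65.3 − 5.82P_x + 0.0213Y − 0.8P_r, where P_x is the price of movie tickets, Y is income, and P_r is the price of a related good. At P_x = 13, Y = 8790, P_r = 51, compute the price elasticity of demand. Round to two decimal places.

-0.56

Evaluating quantity at (P_x, Y, P_r) gives Q_d = 65.3 − 5.82(13) + 0.0213(8790) − 0.8(51) = 65.3 − 75.66 + 187.227 − 40.8 = 136.067.
∂Q_d/∂P_x = −5.82, so E_p = (−5.82)·(13/136.067) ≈ -0.56.
|E_p| < 1: demand is inelastic.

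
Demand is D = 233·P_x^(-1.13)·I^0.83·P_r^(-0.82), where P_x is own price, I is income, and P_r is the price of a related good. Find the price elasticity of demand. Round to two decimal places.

-1.13

For a Cobb–Douglas (constant-elasticity) form D = A·P_x^α·…, the elasticity with respect to P_x equals the exponent α at every point.
Here the exponent on P_x is -1.13, so the price elasticity of demand is -1.13.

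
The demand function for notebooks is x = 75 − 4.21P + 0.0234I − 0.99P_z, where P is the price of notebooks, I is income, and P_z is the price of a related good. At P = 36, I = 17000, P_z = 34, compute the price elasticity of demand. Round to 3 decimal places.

-0.527

x = 75 − 4.21(36) + 0.0234(17000) − 0.99(34) = 75 − 151.56 + 397.8 − 33.66 = 287.58.
∂x/∂P = −4.21, so E_p = (−4.21)·(36/287.58) ≈ -0.527.
|E_p| < 1: demand is inelastic.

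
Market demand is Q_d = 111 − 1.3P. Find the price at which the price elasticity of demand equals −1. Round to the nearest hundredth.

For linear demand Q_d = a − bP, E = −bP/(a − bP). |E| = 1 ⇒ bP = a − bP ⇒ P = a/(2b).
P = 111/(2·1.3) ≈ 42.69.

42.69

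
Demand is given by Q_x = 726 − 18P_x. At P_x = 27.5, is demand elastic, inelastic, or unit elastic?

elastic

At P_x = 27.5, Q_x = 231.
dQ_x/dP_x = −18.
Point elasticity E = (dQ_x/dP_x)·(P_x/Q_x) = -18 × 27.5/231 ≈ -2.143.
|E| ≈ 2.143 > 1, so demand is elastic.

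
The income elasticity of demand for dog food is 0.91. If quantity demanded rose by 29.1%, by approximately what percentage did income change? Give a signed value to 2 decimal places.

31.98

%ΔQ ≈ E × %ΔI ⇒ %ΔI = %ΔQ / E = (29.1%)/(0.91) ≈ 31.98%.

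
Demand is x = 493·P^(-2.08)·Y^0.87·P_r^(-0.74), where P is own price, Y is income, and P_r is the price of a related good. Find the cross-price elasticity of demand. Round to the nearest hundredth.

For a Cobb–Douglas (constant-elasticity) form x = A·P_r^α·…, the elasticity with respect to P_r equals the exponent α at every point.
Here the exponent on P_r is -0.74, so the cross-price elasticity of demand is -0.74.

-0.74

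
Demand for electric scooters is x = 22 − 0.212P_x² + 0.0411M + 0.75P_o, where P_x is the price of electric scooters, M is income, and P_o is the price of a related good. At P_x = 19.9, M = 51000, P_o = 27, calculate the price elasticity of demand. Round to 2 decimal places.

-0.08

At the given point, x = 22 − 0.212(19.9)² + 0.0411(51000) + 0.75(27) = 22 − 83.9541 + 2096.1 + 20.25 = 2054.3959.
∂x/∂P_x = −2·0.212·P_x = -8.4376, so E_p = -8.4376·(19.9/2054.3959) ≈ -0.08.
|E_p| < 1: demand is inelastic.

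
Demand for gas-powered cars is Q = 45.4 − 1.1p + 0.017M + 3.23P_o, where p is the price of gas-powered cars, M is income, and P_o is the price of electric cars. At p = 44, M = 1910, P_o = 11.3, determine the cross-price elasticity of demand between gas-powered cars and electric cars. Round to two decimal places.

0.55

At the given point, Q = 45.4 − 1.1(44) + 0.017(1910) + 3.23(11.3) = 45.4 − 48.4 + 32.47 + 36.499 = 65.969.
∂Q/∂P_o = +3.23, so E_xy = 3.23·(11.3/65.969) ≈ 0.55.
E_xy > 0: the goods are substitutes.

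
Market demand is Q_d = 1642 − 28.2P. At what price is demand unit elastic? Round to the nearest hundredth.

For linear demand Q_d = a − bP, E = −bP/(a − bP). |E| = 1 ⇒ bP = a − bP ⇒ P = a/(2b).
P = 1642/(2·28.2) ≈ 29.11.

29.11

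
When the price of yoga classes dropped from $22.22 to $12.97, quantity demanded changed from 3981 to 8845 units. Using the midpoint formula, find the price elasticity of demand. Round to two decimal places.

%ΔQ = (8845 − 3981)/[(3981 + 8845)/2] = 4864/6413 ≈ 0.7585.
%Δp = (12.97 − 22.22)/[(22.22 + 12.97)/2] = -9.25/17.595 ≈ -0.5257.
Arc elasticity E = %ΔQ/%Δp ≈ 0.7585/-0.5257 ≈ -1.44.
|E| > 1: demand is elastic over this range.

-1.44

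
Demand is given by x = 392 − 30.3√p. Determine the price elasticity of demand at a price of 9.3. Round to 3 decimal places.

At p = 9.3, x = 299.5974.
dx/dp = −30.3/(2√p) = −30.3/(2·3.0496).
Point elasticity E = (dx/dp)·(p/x) = -4.9679 × 9.3/299.5974 ≈ -0.154.
|E| < 1, so demand is inelastic at this price.

-0.154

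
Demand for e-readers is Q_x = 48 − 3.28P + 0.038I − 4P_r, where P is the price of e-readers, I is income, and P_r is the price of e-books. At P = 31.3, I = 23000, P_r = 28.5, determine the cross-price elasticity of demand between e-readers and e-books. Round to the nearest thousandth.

Substituting, Q_x = 48 − 3.28(31.3) + 0.038(23000) − 4(28.5) = 48 − 102.664 + 874 − 114 = 705.336.
∂Q_x/∂P_r = −4, so E_xy = -4·(28.5/705.336) ≈ -0.162.
E_xy < 0: the goods are complements.

-0.162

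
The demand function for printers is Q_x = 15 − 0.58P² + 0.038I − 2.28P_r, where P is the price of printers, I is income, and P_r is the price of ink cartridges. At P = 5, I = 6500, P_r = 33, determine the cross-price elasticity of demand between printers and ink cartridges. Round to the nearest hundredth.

Evaluating quantity at (P, I, P_r) gives Q_x = 15 − 0.58(5)² + 0.038(6500) − 2.28(33) = 15 − 14.5 + 247 − 75.24 = 172.26.
∂Q_x/∂P_r = −2.28, so E_xy = -2.28·(33/172.26) ≈ -0.44.
E_xy < 0: the goods are complements.

-0.44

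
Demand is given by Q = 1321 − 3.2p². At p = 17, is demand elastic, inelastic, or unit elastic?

At p = 17, Q = 396.2.
dQ/dp = −2·3.2·p = −108.8.
Point elasticity E = (dQ/dp)·(p/Q) = -108.8 × 17/396.2 ≈ -4.668.
|E| ≈ 4.668 > 1, so demand is elastic.

elastic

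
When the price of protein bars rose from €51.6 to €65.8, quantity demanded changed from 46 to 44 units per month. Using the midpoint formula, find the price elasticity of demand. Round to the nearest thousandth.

%ΔQ = (44 − 46)/[(46 + 44)/2] = -2/45 ≈ -0.0444.
%ΔP = (65.8 − 51.6)/[(51.6 + 65.8)/2] = 14.2/58.7 ≈ 0.2419.
Arc elasticity E = %ΔQ/%ΔP ≈ -0.0444/0.2419 ≈ -0.184.
|E| < 1: demand is inelastic over this range.

-0.184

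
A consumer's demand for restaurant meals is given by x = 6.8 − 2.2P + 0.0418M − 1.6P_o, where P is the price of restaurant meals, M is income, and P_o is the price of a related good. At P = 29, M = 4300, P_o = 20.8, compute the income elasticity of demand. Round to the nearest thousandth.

x = 6.8 − 2.2(29) + 0.0418(4300) − 1.6(20.8) = 6.8 − 63.8 + 179.74 − 33.28 = 89.46.
∂x/∂M = +0.0418, so E_I = 0.0418·(4300/89.46) ≈ 2.009.
E_I > 1: normal good (luxury).

2.009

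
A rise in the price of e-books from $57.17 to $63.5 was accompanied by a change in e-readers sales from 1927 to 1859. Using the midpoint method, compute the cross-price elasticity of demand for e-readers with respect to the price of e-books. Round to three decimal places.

%ΔQ_x = (1859 − 1927)/[(1927+1859)/2] = -68/1893 ≈ -0.0359.
%ΔP_y = (63.5 − 57.17)/[(57.17+63.5)/2] ≈ 0.1049.
E_xy = -0.0359/0.1049 ≈ -0.342.
E_xy < 0, so e-readers and e-books are complements.

-0.342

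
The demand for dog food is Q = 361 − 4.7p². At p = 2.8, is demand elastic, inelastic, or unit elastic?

At p = 2.8, Q = 324.152.
dQ/dp = −2·4.7·p = −26.32.
Point elasticity E = (dQ/dp)·(p/Q) = -26.32 × 2.8/324.152 ≈ -0.227.
|E| ≈ 0.227 < 1, so demand is inelastic.

inelastic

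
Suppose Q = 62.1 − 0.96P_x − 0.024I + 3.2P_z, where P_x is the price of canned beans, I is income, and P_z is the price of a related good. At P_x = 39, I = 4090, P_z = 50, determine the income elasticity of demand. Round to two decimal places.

Q = 62.1 − 0.96(39) − 0.024(4090) + 3.2(50) = 62.1 − 37.44 − 98.16 + 160 = 86.5.
∂Q/∂I = −0.024, so E_I = -0.024·(4090/86.5) ≈ -1.13.
E_I < 0: inferior good.

-1.13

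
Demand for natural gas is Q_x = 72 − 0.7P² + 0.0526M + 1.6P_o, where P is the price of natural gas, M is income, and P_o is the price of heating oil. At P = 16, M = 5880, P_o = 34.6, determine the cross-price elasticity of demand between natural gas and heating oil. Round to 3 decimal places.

At the given point, Q_x = 72 − 0.7(16)² + 0.0526(5880) + 1.6(34.6) = 72 − 179.2 + 309.288 + 55.36 = 257.448.
∂Q_x/∂P_o = +1.6, so E_xy = 1.6·(34.6/257.448) ≈ 0.215.
E_xy > 0: the goods are substitutes.

0.215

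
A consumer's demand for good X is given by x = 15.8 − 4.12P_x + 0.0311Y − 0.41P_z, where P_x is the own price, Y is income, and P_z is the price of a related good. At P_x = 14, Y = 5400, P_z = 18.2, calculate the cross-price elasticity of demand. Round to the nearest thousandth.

x = 15.8 − 4.12(14) + 0.0311(5400) − 0.41(18.2) = 15.8 − 57.68 + 167.94 − 7.462 = 118.598.
∂x/∂P_z = −0.41, so E_xy = -0.41·(18.2/118.598) ≈ -0.063.
E_xy < 0: the goods are complements.

-0.063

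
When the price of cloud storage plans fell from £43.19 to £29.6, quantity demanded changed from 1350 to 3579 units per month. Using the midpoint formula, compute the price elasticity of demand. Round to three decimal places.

-2.422

%ΔQ = (3579 − 1350)/[(1350 + 3579)/2] = 2229/2464.5 ≈ 0.9044.
%Δp = (29.6 − 43.19)/[(43.19 + 29.6)/2] = -13.59/36.395 ≈ -0.3734.
Arc elasticity E = %ΔQ/%Δp ≈ 0.9044/-0.3734 ≈ -2.422.
|E| > 1: demand is elastic over this range.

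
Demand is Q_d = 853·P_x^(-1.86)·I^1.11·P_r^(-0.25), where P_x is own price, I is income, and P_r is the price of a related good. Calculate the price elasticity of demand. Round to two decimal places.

-1.86

For a Cobb–Douglas (constant-elasticity) form Q_d = A·P_x^α·…, the elasticity with respect to P_x equals the exponent α at every point.
Here the exponent on P_x is -1.86, so the price elasticity of demand is -1.86.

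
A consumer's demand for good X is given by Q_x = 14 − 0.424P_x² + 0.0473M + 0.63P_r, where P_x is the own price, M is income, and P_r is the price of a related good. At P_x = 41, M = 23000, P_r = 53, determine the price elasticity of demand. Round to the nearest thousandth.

-3.374

Q_x = 14 − 0.424(41)² + 0.0473(23000) + 0.63(53) = 14 − 712.744 + 1087.9 + 33.39 = 422.546.
∂Q_x/∂P_x = −2·0.424·P_x = -34.768, so E_p = -34.768·(41/422.546) ≈ -3.374.
|E_p| > 1: demand is elastic.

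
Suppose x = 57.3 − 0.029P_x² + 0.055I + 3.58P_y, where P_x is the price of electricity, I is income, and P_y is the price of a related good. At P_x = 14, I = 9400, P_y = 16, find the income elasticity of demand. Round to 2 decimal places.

0.83

Substituting, x = 57.3 − 0.029(14)² + 0.055(9400) + 3.58(16) = 57.3 − 5.684 + 517 + 57.28 = 625.896.
∂x/∂I = +0.055, so E_I = 0.055·(9400/625.896) ≈ 0.83.
E_I ∈ (0,1): normal good (necessity).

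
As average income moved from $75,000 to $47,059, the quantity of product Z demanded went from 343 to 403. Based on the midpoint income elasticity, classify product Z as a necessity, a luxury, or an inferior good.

%ΔQ = (403 − 343)/[(343+403)/2] = 60/373 ≈ 0.1609.
%ΔY = (47,059 − 75,000)/[(75,000+47,059)/2] = -27941/61029.5 ≈ -0.4578.
E_I = %ΔQ/%ΔY ≈ -0.351.
E_I < 0: inferior good.

inferior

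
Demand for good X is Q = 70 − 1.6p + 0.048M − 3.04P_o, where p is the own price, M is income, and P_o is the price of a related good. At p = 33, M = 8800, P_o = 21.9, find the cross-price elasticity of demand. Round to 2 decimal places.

First evaluate Q: 70 − 1.6(33) + 0.048(8800) − 3.04(21.9) = 70 − 52.8 + 422.4 − 66.576 = 373.024.
∂Q/∂P_o = −3.04, so E_xy = -3.04·(21.9/373.024) ≈ -0.18.
E_xy < 0: the goods are complements.

-0.18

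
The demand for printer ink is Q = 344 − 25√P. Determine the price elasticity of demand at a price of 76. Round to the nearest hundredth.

-0.86

At P = 76, Q = 126.0551.
dQ/dP = −25/(2√P) = −25/(2·8.7178).
Point elasticity E = (dQ/dP)·(P/Q) = -1.4338 × 76/126.0551 ≈ -0.86.
|E| < 1, so demand is inelastic at this price.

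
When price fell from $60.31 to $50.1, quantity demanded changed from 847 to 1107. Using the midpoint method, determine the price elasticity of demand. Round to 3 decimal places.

%Δq = (1107 − 847)/[(847 + 1107)/2] = 260/977 ≈ 0.2661.
%ΔP = (50.1 − 60.31)/[(60.31 + 50.1)/2] = -10.21/55.205 ≈ -0.1849.
Arc elasticity E = %Δq/%ΔP ≈ 0.2661/-0.1849 ≈ -1.439.
|E| > 1: demand is elastic over this range.

-1.439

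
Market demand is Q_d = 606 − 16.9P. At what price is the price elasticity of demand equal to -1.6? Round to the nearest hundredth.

Set −bP/(a − bP) = −1.6 ⇒ bP = 1.6(a − bP) ⇒ bP(1+1.6) = 1.6·a.
P = 1.6·606/(16.9·2.6) ≈ 22.07.

22.07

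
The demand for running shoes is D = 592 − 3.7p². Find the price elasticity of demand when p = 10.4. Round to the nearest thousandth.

-4.173

At p = 10.4, D = 191.808.
dD/dp = −2·3.7·p = −76.96.
Point elasticity E = (dD/dp)·(p/D) = -76.96 × 10.4/191.808 ≈ -4.173.
|E| > 1, so demand is elastic at this price.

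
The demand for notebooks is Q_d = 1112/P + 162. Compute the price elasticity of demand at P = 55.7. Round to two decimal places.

-0.11

At P = 55.7, Q_d = 181.9641.
dQ_d/dP = −1112/P² = −0.3584.
Point elasticity E = (dQ_d/dP)·(P/Q_d) = -0.3584 × 55.7/181.9641 ≈ -0.11.
|E| < 1, so demand is inelastic at this price.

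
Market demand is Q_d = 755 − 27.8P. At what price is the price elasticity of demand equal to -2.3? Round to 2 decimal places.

18.93

Set −bP/(a − bP) = −2.3 ⇒ bP = 2.3(a − bP) ⇒ bP(1+2.3) = 2.3·a.
P = 2.3·755/(27.8·3.3) ≈ 18.93.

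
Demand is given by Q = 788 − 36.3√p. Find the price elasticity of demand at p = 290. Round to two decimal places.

-1.82

At p = 290, Q = 169.8333.
dQ/dp = −36.3/(2√p) = −36.3/(2·17.0294).
Point elasticity E = (dQ/dp)·(p/Q) = -1.0658 × 290/169.8333 ≈ -1.82.
|E| > 1, so demand is elastic at this price.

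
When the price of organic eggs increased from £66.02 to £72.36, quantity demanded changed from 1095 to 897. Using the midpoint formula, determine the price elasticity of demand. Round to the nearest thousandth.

-2.170

%ΔQ = (897 − 1095)/[(1095 + 897)/2] = -198/996 ≈ -0.1988.
%ΔP = (72.36 − 66.02)/[(66.02 + 72.36)/2] = 6.34/69.19 ≈ 0.0916.
Arc elasticity E = %ΔQ/%ΔP ≈ -0.1988/0.0916 ≈ -2.170.
|E| > 1: demand is elastic over this range.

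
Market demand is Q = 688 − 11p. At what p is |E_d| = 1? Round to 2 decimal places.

31.27

For linear demand Q = a − bp, E = −bp/(a − bp). |E| = 1 ⇒ bp = a − bp ⇒ p = a/(2b).
p = 688/(2·11) ≈ 31.27.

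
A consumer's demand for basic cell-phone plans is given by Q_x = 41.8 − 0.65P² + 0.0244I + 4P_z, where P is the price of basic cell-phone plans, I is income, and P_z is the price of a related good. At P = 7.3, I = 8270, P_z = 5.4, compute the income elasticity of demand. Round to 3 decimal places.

0.875

Q_x = 41.8 − 0.65(7.3)² + 0.0244(8270) + 4(5.4) = 41.8 − 34.6385 + 201.788 + 21.6 = 230.5495.
∂Q_x/∂I = +0.0244, so E_I = 0.0244·(8270/230.5495) ≈ 0.875.
E_I ∈ (0,1): normal good (necessity).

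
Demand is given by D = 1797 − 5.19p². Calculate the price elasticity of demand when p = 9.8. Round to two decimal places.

-0.77

At p = 9.8, D = 1298.5524.
dD/dp = −2·5.19·p = −101.724.
Point elasticity E = (dD/dp)·(p/D) = -101.724 × 9.8/1298.5524 ≈ -0.77.
|E| < 1, so demand is inelastic at this price.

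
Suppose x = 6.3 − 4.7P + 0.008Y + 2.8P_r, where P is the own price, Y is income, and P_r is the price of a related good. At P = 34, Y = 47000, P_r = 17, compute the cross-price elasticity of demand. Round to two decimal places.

At the given point, x = 6.3 − 4.7(34) + 0.008(47000) + 2.8(17) = 6.3 − 159.8 + 376 + 47.6 = 270.1.
∂x/∂P_r = +2.8, so E_xy = 2.8·(17/270.1) ≈ 0.18.
E_xy > 0: the goods are substitutes.

0.18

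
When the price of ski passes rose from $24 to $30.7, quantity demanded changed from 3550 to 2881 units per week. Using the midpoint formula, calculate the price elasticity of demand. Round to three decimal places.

%Δq = (2881 − 3550)/[(3550 + 2881)/2] = -669/3215.5 ≈ -0.2081.
%Δp = (30.7 − 24)/[(24 + 30.7)/2] = 6.7/27.35 ≈ 0.2450.
Arc elasticity E = %Δq/%Δp ≈ -0.2081/0.2450 ≈ -0.849.
|E| < 1: demand is inelastic over this range.

-0.849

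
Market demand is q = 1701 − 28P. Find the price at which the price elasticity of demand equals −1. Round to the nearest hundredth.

30.38

For linear demand q = a − bP, E = −bP/(a − bP). |E| = 1 ⇒ bP = a − bP ⇒ P = a/(2b).
P = 1701/(2·28) ≈ 30.38.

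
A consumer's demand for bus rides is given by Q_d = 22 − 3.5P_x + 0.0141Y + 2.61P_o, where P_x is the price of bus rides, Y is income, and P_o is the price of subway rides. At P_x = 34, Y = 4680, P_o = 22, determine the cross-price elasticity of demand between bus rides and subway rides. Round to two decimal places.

Substituting, Q_d = 22 − 3.5(34) + 0.0141(4680) + 2.61(22) = 22 − 119 + 65.988 + 57.42 = 26.408.
∂Q_d/∂P_o = +2.61, so E_xy = 2.61·(22/26.408) ≈ 2.17.
E_xy > 0: the goods are substitutes.

2.17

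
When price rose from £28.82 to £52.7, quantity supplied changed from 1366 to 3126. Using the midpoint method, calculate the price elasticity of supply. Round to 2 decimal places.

%Δq = (3126 − 1366)/[(1366 + 3126)/2] = 1760/2246 ≈ 0.7836.
%ΔP = (52.7 − 28.82)/[(28.82 + 52.7)/2] = 23.88/40.76 ≈ 0.5859.
Arc elasticity E = %Δq/%ΔP ≈ 0.7836/0.5859 ≈ 1.34.
|E| > 1: supply is elastic over this range.

1.34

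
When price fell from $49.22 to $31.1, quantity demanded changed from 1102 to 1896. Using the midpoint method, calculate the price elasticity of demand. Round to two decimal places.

-1.17

%Δq = (1896 − 1102)/[(1102 + 1896)/2] = 794/1499 ≈ 0.5297.
%Δp = (31.1 − 49.22)/[(49.22 + 31.1)/2] = -18.12/40.16 ≈ -0.4512.
Arc elasticity E = %Δq/%Δp ≈ 0.5297/-0.4512 ≈ -1.17.
|E| > 1: demand is elastic over this range.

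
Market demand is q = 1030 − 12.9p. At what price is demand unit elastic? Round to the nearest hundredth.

39.92

For linear demand q = a − bp, E = −bp/(a − bp). |E| = 1 ⇒ bp = a − bp ⇒ p = a/(2b).
p = 1030/(2·12.9) ≈ 39.92.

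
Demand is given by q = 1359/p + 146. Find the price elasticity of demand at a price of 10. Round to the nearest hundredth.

At p = 10, q = 281.9.
dq/dp = −1359/p² = −13.59.
Point elasticity E = (dq/dp)·(p/q) = -13.59 × 10/281.9 ≈ -0.48.
|E| < 1, so demand is inelastic at this price.

-0.48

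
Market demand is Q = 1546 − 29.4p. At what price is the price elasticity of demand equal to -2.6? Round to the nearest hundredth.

Set −bp/(a − bp) = −2.6 ⇒ bp = 2.6(a − bp) ⇒ bp(1+2.6) = 2.6·a.
p = 2.6·1546/(29.4·3.6) ≈ 37.98.

37.98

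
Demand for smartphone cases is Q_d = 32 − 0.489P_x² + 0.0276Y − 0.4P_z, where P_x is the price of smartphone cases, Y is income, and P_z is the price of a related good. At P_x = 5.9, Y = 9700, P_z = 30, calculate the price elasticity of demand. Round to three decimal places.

First evaluate Q_d: 32 − 0.489(5.9)² + 0.0276(9700) − 0.4(30) = 32 − 17.0221 + 267.72 − 12 = 270.6979.
∂Q_d/∂P_x = −2·0.489·P_x = -5.7702, so E_p = -5.7702·(5.9/270.6979) ≈ -0.126.
|E_p| < 1: demand is inelastic.

-0.126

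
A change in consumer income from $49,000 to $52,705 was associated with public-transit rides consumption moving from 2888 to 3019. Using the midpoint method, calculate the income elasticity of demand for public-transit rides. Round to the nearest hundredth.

0.61

%ΔQ = (3019 − 2888)/[(2888+3019)/2] = 131/2953.5 ≈ 0.0444.
%ΔI = (52,705 − 49,000)/[(49,000+52,705)/2] = 3705/50852.5 ≈ 0.0729.
E_I = %ΔQ/%ΔI ≈ 0.61.
E_I ∈ (0,1): normal good (necessity).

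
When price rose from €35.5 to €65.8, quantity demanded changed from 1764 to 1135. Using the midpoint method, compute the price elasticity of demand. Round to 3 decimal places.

-0.725

%Δq = (1135 − 1764)/[(1764 + 1135)/2] = -629/1449.5 ≈ -0.4339.
%Δp = (65.8 − 35.5)/[(35.5 + 65.8)/2] = 30.3/50.65 ≈ 0.5982.
Arc elasticity E = %Δq/%Δp ≈ -0.4339/0.5982 ≈ -0.725.
|E| < 1: demand is inelastic over this range.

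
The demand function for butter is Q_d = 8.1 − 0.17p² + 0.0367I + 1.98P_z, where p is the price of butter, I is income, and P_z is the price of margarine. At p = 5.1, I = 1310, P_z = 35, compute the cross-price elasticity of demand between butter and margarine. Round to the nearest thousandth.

0.572

Substituting, Q_d = 8.1 − 0.17(5.1)² + 0.0367(1310) + 1.98(35) = 8.1 − 4.4217 + 48.077 + 69.3 = 121.0553.
∂Q_d/∂P_z = +1.98, so E_xy = 1.98·(35/121.0553) ≈ 0.572.
E_xy > 0: the goods are substitutes.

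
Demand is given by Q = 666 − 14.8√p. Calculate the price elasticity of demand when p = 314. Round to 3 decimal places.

At p = 314, Q = 403.7433.
dQ/dp = −14.8/(2√p) = −14.8/(2·17.72).
Point elasticity E = (dQ/dp)·(p/Q) = -0.4176 × 314/403.7433 ≈ -0.325.
|E| < 1, so demand is inelastic at this price.

-0.325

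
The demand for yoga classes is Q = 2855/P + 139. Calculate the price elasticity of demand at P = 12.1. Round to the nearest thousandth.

-0.629

At P = 12.1, Q = 374.9504.
dQ/dP = −2855/P² = −19.5.
Point elasticity E = (dQ/dP)·(P/Q) = -19.5 × 12.1/374.9504 ≈ -0.629.
|E| < 1, so demand is inelastic at this price.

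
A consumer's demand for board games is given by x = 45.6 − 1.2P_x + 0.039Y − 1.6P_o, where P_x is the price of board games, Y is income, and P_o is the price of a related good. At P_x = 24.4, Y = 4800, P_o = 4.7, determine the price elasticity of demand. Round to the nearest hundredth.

-0.15

x = 45.6 − 1.2(24.4) + 0.039(4800) − 1.6(4.7) = 45.6 − 29.28 + 187.2 − 7.52 = 196.
∂x/∂P_x = −1.2, so E_p = (−1.2)·(24.4/196) ≈ -0.15.
|E_p| < 1: demand is inelastic.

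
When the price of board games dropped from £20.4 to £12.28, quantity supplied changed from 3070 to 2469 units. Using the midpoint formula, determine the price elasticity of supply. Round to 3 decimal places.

%Δq = (2469 − 3070)/[(3070 + 2469)/2] = -601/2769.5 ≈ -0.2170.
%ΔP = (12.28 − 20.4)/[(20.4 + 12.28)/2] = -8.12/16.34 ≈ -0.4969.
Arc elasticity E = %Δq/%ΔP ≈ -0.2170/-0.4969 ≈ 0.437.
|E| < 1: supply is inelastic over this range.

0.437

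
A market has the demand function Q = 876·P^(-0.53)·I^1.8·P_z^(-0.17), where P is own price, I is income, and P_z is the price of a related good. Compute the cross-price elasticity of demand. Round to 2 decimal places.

For a Cobb–Douglas (constant-elasticity) form Q = A·P_z^α·…, the elasticity with respect to P_z equals the exponent α at every point.
Here the exponent on P_z is -0.17, so the cross-price elasticity of demand is -0.17.

-0.17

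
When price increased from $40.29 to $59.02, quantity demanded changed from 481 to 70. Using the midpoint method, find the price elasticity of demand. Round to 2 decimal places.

%ΔQ = (70 − 481)/[(481 + 70)/2] = -411/275.5 ≈ -1.4918.
%Δp = (59.02 − 40.29)/[(40.29 + 59.02)/2] = 18.73/49.655 ≈ 0.3772.
Arc elasticity E = %ΔQ/%Δp ≈ -1.4918/0.3772 ≈ -3.95.
|E| > 1: demand is elastic over this range.

-3.95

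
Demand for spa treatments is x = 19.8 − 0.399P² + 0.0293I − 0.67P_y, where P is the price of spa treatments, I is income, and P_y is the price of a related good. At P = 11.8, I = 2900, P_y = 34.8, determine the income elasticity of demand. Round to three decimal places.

Evaluating quantity at (P, I, P_y) gives x = 19.8 − 0.399(11.8)² + 0.0293(2900) − 0.67(34.8) = 19.8 − 55.5568 + 84.97 − 23.316 = 25.8972.
∂x/∂I = +0.0293, so E_I = 0.0293·(2900/25.8972) ≈ 3.281.
E_I > 1: normal good (luxury).

3.281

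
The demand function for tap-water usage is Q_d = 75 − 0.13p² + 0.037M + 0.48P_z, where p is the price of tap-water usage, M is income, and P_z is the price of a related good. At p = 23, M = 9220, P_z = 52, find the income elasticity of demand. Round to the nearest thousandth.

0.916

At the given point, Q_d = 75 − 0.13(23)² + 0.037(9220) + 0.48(52) = 75 − 68.77 + 341.14 + 24.96 = 372.33.
∂Q_d/∂M = +0.037, so E_I = 0.037·(9220/372.33) ≈ 0.916.
E_I ∈ (0,1): normal good (necessity).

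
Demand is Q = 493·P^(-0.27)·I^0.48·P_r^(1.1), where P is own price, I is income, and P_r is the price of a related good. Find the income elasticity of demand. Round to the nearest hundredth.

0.48

For a Cobb–Douglas (constant-elasticity) form Q = A·I^α·…, the elasticity with respect to I equals the exponent α at every point.
Here the exponent on I is 0.48, so the income elasticity of demand is 0.48.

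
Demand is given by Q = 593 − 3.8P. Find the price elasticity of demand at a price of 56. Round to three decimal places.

At P = 56, Q = 380.2.
dQ/dP = −3.8.
Point elasticity E = (dQ/dP)·(P/Q) = -3.8 × 56/380.2 ≈ -0.560.
|E| < 1, so demand is inelastic at this price.

-0.560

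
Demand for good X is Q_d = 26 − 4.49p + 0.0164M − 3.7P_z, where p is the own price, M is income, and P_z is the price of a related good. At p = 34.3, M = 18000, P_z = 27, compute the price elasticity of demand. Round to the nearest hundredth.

-2.29

Q_d = 26 − 4.49(34.3) + 0.0164(18000) − 3.7(27) = 26 − 154.007 + 295.2 − 99.9 = 67.293.
∂Q_d/∂p = −4.49, so E_p = (−4.49)·(34.3/67.293) ≈ -2.29.
|E_p| > 1: demand is elastic.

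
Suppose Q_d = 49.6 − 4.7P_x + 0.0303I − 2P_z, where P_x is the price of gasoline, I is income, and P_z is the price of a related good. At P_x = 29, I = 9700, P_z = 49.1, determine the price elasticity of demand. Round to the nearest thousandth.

-1.250

First evaluate Q_d: 49.6 − 4.7(29) + 0.0303(9700) − 2(49.1) = 49.6 − 136.3 + 293.91 − 98.2 = 109.01.
∂Q_d/∂P_x = −4.7, so E_p = (−4.7)·(29/109.01) ≈ -1.250.
|E_p| > 1: demand is elastic.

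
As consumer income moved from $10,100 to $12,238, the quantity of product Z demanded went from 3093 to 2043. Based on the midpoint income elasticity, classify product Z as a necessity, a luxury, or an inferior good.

%ΔQ = (2043 − 3093)/[(3093+2043)/2] = -1050/2568 ≈ -0.4089.
%ΔI = (12,238 − 10,100)/[(10,100+12,238)/2] = 2138/11169 ≈ 0.1914.
E_I = %ΔQ/%ΔI ≈ -2.136.
E_I < 0: inferior good.

inferior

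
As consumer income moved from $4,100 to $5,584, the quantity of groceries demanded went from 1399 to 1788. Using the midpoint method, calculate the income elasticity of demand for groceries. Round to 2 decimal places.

0.80

%ΔQ = (1788 − 1399)/[(1399+1788)/2] = 389/1593.5 ≈ 0.2441.
%ΔM = (5,584 − 4,100)/[(4,100+5,584)/2] = 1484/4842 ≈ 0.3065.
E_I = %ΔQ/%ΔM ≈ 0.80.
E_I ∈ (0,1): normal good (necessity).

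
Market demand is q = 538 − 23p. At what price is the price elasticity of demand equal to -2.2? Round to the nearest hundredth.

Set −bp/(a − bp) = −2.2 ⇒ bp = 2.2(a − bp) ⇒ bp(1+2.2) = 2.2·a.
p = 2.2·538/(23·3.2) ≈ 16.08.

16.08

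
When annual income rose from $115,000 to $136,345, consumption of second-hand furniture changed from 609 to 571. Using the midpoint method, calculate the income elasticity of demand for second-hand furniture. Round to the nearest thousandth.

-0.379

%ΔQ = (571 − 609)/[(609+571)/2] = -38/590 ≈ -0.0644.
%ΔM = (136,345 − 115,000)/[(115,000+136,345)/2] = 21345/125672.5 ≈ 0.1698.
E_I = %ΔQ/%ΔM ≈ -0.379.
E_I < 0: inferior good.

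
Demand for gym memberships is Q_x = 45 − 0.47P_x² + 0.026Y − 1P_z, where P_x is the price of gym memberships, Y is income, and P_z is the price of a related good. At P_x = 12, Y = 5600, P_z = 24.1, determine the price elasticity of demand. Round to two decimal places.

First evaluate Q_x: 45 − 0.47(12)² + 0.026(5600) − 1(24.1) = 45 − 67.68 + 145.6 − 24.1 = 98.82.
∂Q_x/∂P_x = −2·0.47·P_x = -11.28, so E_p = -11.28·(12/98.82) ≈ -1.37.
|E_p| > 1: demand is elastic.

-1.37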